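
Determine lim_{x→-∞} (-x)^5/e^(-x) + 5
The quotient is an ∞/∞ indeterminate form as x → -∞.
Compare growth rates of the dominant terms (exponentials ≫ polynomials ≫ logarithms), or apply L'Hôpital's rule; the quotient → 0.
Adding the constant: 0 + 5 = 5. Limit = 5.

Final answer: 5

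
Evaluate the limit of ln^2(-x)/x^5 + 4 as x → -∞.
The quotient is an ∞/∞ indeterminate form as x → -∞.
Compare growth rates of the dominant terms (exponentials ≫ polynomials ≫ logarithms), or apply L'Hôpital's rule; the quotient → 0.
Adding the constant: 0 + 4 = 4. Limit = 4.

Final answer: 4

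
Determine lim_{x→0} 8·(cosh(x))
Direct substitution at x = 0 gives 8.

Final answer: 8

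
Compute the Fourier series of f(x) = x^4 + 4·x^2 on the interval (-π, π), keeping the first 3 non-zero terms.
(32 - 8·π^2)·cos(x) + (1 + 2·π^2)·cos(2·x) + 4·π^2/3 + π^4/5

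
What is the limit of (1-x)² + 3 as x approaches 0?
Direct substitution at x = 0 gives 4.

Final answer: 4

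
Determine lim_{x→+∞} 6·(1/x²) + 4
Evaluate the dominant behaviour as x → +∞; each term tends to a finite value or vanishes.
Limit = 4.

Final answer: 4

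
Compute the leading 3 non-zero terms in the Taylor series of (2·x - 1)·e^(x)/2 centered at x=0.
3·x^2/4 + x/2 - 1/2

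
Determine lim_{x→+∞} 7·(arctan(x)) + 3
Evaluate the dominant behaviour as x → +∞; each term tends to a finite value or vanishes.
Limit = 3 + 7·π/2.

Final answer: 3 + 7·π/2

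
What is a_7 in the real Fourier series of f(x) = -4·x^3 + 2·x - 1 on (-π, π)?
a_7 = (1/π) ∫_{-π}^{π} f(x)·cos(7x) dx.
Evaluate the integral (use parity and integration by parts as needed): a_7 = 0.

Final answer: 0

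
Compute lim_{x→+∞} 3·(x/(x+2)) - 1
Evaluate the dominant behaviour as x → +∞; each term tends to a finite value or vanishes.
Limit = 2.

Final answer: 2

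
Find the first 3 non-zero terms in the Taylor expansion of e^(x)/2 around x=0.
x^2/4 + x/2 + 1/2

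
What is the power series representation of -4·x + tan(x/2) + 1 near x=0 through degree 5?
x^5/240 + x^3/24 - 7·x/2 + 1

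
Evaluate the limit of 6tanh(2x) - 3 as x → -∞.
Evaluate the dominant behaviour as x → -∞; each term tends to a finite value or vanishes.
Limit = -9.

Final answer: -9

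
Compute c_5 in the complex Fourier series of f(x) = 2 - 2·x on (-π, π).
Compute the real Fourier coefficients first: a_5 = 0, b_5 = -4/5.
Then c_5 = (a_5 − i·b_5)/2 = 2·i/5.

Final answer: 2·i/5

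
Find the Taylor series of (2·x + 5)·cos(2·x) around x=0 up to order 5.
4·x^5/3 + 10·x^4/3 - 4·x^3 - 10·x^2 + 2·x + 5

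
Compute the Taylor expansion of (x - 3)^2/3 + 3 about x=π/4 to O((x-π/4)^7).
-π/2 + π^2/48 + 6 + (-2 + π/6)·(x - π/4) + (x - π/4)^2/3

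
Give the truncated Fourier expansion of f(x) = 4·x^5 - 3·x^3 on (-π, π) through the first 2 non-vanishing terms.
(-166·π^2 + 8·π^4 + 996)·sin(x) + (-4·π^4 - 69/2 + 23·π^2)·sin(2·x)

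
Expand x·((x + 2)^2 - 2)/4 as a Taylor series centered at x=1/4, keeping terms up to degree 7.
49/256 + 67·(x - 1/4)/64 + 19·(x - 1/4)^2/16 + (x - 1/4)^3/4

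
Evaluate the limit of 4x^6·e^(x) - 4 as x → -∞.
The product is a 0·∞ indeterminate form at x → -∞.
Rewrite the product as 4x^6 / e^(-x) (an ∞/∞ form) and apply L'Hôpital, or use the standard hierarchy e^(|x|) ≫ |x^6| as x → -∞.
The indeterminate product → 0, so the limit = -4.

Final answer: -4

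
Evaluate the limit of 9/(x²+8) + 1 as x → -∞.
Evaluate the dominant behaviour as x → -∞; each term tends to a finite value or vanishes.
Limit = 1.

Final answer: 1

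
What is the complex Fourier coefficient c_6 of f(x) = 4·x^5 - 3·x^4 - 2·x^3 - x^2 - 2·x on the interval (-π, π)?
Compute the real Fourier coefficients first: a_6 = -2·π^2/3, b_6 = -4·π^4/3 + 35/81 + 38·π^2/27.
Then c_6 = (a_6 − i·b_6)/2 = -π^2/3 - 19·i·π^2/27 - 35·i/162 + 2·i·π^4/3.

Final answer: -π^2/3 - 19·i·π^2/27 - 35·i/162 + 2·i·π^4/3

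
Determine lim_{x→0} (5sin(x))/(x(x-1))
Both numerator and denominator → 0 as x → 0; this is a 0/0 indeterminate form.
Expand each to leading order near x = 0: numerator ~ 5·x, denominator ~ -x.
The limit of the ratio is -5.

Final answer: -5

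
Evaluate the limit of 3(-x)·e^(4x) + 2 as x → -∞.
The product is a 0·∞ indeterminate form at x → -∞.
Rewrite the product as 3(-x) / e^(-4x) (an ∞/∞ form) and apply L'Hôpital, or use the standard hierarchy e^(4|x|) ≫ |(-x)| as x → -∞.
The indeterminate product → 0, so the limit = 2.

Final answer: 2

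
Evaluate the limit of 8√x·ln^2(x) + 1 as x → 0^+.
The product is a 0·∞ indeterminate form at x → 0⁺.
Rewrite the product as 8·ln^2(x) / x^(-1/2) and apply L'Hôpital, or use the standard hierarchy x^(-1/2) ≫ |ln x|^2 as x → 0⁺.
The indeterminate product → 0, so the limit = 1.

Final answer: 1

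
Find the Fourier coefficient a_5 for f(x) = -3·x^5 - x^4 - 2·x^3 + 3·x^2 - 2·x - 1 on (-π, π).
a_5 = (1/π) ∫_{-π}^{π} f(x)·cos(5x) dx.
Evaluate the integral (use parity and integration by parts as needed): a_5 = -348/625 + 8·π^2/25.

Final answer: -348/625 + 8·π^2/25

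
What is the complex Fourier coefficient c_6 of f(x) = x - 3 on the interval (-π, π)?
Compute the real Fourier coefficients first: a_6 = 0, b_6 = -1/3.
Then c_6 = (a_6 − i·b_6)/2 = i/6.

Final answer: i/6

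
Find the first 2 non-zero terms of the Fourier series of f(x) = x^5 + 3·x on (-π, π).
(-40·π^2 + 2·π^4 + 246)·sin(x) + (-π^4 - 21/2 + 5·π^2)·sin(2·x)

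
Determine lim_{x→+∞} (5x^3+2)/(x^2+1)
This is an ∞/∞ indeterminate form as x → +∞.
Divide numerator and denominator by x^3 and let the lower-order terms vanish; the numerator's degree 3 exceeds the denominator's degree 2, so the quotient diverges.
Limit = ∞.

Final answer: ∞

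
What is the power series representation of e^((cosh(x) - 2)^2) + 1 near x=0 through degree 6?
-53·e·x^6/180 + 2·e·x^4/3 - e·x^2 + 1 + e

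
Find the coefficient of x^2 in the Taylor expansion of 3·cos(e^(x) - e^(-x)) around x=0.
Expand to order 2: 3·cos(e^(x) - e^(-x)) = 3 - 6·x^2 + O(x^3).
The coefficient of x^2 is -6.

Final answer: -6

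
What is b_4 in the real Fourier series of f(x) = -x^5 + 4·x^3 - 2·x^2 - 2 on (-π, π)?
b_4 = (1/π) ∫_{-π}^{π} f(x)·sin(4x) dx.
Evaluate the integral (use parity and integration by parts as needed): b_4 = -21·π^2/8 + 63/64 + π^4/2.

Final answer: -21·π^2/8 + 63/64 + π^4/2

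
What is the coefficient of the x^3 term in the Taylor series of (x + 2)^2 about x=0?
Expand to order 3: (x + 2)^2 = x^2 + 4·x + 4 + O(x^4).
The coefficient of x^3 is 0.

Final answer: 0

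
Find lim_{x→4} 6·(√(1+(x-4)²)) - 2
Direct substitution at x = 4 gives 4.

Final answer: 4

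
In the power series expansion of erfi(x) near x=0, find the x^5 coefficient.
Expand to order 5: erfi(x) = x^5/(5·√(π)) + 2·x^3/(3·√(π)) + 2·x/√(π) + O(x^6).
The coefficient of x^5 is 1/(5·√(π)).

Final answer: 1/(5·√(π))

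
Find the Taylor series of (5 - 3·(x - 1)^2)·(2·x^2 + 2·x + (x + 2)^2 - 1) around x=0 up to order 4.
-9·x^4 + 33·x^2 + 30·x + 6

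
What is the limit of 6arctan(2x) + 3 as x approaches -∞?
Evaluate the dominant behaviour as x → -∞; each term tends to a finite value or vanishes.
Limit = 3 - 3·π.

Final answer: 3 - 3·π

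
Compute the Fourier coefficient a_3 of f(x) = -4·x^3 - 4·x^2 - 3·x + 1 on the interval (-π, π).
a_3 = (1/π) ∫_{-π}^{π} f(x)·cos(3x) dx.
Evaluate the integral (use parity and integration by parts as needed): a_3 = 16/9.

Final answer: 16/9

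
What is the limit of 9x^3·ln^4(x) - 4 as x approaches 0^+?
The product is a 0·∞ indeterminate form at x → 0⁺.
Rewrite the product as 9·ln^4(x) / x^(-3) and apply L'Hôpital, or use the standard hierarchy x^(-3) ≫ |ln x|^4 as x → 0⁺.
The indeterminate product → 0, so the limit = -4.

Final answer: -4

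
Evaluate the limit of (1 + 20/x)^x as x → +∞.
As x → +∞: this is the defining limit (1 + 20/x)^x → e^20.
Limit = e^(20).

Final answer: e^(20)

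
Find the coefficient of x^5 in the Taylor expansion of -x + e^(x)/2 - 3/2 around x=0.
Expand to order 5: -x + e^(x)/2 - 3/2 = x^5/240 + x^4/48 + x^3/12 + x^2/4 - x/2 - 1 + O(x^6).
The coefficient of x^5 is 1/240.

Final answer: 1/240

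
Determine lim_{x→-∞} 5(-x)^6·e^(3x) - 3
The product is a 0·∞ indeterminate form at x → -∞.
Rewrite the product as 5(-x)^6 / e^(-3x) (an ∞/∞ form) and apply L'Hôpital, or use the standard hierarchy e^(3|x|) ≫ |(-x)^6| as x → -∞.
The indeterminate product → 0, so the limit = -3.

Final answer: -3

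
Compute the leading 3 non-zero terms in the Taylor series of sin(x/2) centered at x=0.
x^5/3840 - x^3/48 + x/2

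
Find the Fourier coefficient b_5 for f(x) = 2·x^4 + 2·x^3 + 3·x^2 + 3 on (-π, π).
b_5 = (1/π) ∫_{-π}^{π} f(x)·sin(5x) dx.
Evaluate the integral (use parity and integration by parts as needed): b_5 = -24/125 + 4·π^2/5.

Final answer: -24/125 + 4·π^2/5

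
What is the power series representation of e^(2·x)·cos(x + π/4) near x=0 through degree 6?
-161·√(2)·x^6/1440 - 79·√(2)·x^5/240 - 31·√(2)·x^4/48 - 3·√(2)·x^3/4 - √(2)·x^2/4 + √(2)·x/2 + √(2)/2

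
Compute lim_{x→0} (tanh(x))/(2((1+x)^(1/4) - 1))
Both numerator and denominator → 0 as x → 0; this is a 0/0 indeterminate form.
Expand each to leading order near x = 0: numerator ~ x, denominator ~ x/2.
The limit of the ratio is 2.

Final answer: 2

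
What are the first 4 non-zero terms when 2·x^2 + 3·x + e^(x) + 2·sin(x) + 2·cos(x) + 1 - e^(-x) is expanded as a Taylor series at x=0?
x^4/12 + x^2 + 7·x + 3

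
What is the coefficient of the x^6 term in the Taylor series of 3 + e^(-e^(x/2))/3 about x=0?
Expand to order 6: 3 + e^(-e^(x/2))/3 = -x^6·e^(-1)/15360 - x^5·e^(-1)/5760 + x^4·e^(-1)/1152 + x^3·e^(-1)/144 - x·e^(-1)/6 + e^(-1)/3 + 3 + O(x^7).
The coefficient of x^6 is -e^(-1)/15360.

Final answer: -e^(-1)/15360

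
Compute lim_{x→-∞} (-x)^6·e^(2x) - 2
The product is a 0·∞ indeterminate form at x → -∞.
Rewrite the product as (-x)^6 / e^(-2x) (an ∞/∞ form) and apply L'Hôpital, or use the standard hierarchy e^(2|x|) ≫ |(-x)^6| as x → -∞.
The indeterminate product → 0, so the limit = -2.

Final answer: -2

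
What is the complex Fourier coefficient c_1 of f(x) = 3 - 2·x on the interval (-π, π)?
Compute the real Fourier coefficients first: a_1 = 0, b_1 = -4.
Then c_1 = (a_1 − i·b_1)/2 = 2·i.

Final answer: 2·i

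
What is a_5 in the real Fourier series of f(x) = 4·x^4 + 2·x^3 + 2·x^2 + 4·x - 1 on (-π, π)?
a_5 = (1/π) ∫_{-π}^{π} f(x)·cos(5x) dx.
Evaluate the integral (use parity and integration by parts as needed): a_5 = -32·π^2/25 - 8/625.

Final answer: -32·π^2/25 - 8/625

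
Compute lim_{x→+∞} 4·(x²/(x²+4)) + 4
Evaluate the dominant behaviour as x → +∞; each term tends to a finite value or vanishes.
Limit = 8.

Final answer: 8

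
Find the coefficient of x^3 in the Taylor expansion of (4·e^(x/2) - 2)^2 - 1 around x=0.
Expand to order 3: (4·e^(x/2) - 2)^2 - 1 = 7·x^3/3 + 6·x^2 + 8·x + 3 + O(x^4).
The coefficient of x^3 is 7/3.

Final answer: 7/3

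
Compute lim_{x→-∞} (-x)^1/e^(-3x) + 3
The quotient is an ∞/∞ indeterminate form as x → -∞.
Compare growth rates of the dominant terms (exponentials ≫ polynomials ≫ logarithms), or apply L'Hôpital's rule; the quotient → 0.
Adding the constant: 0 + 3 = 3. Limit = 3.

Final answer: 3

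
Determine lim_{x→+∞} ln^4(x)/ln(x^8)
This is an ∞/∞ indeterminate form as x → +∞.
Write ln(x^8) = 8·ln(x), reducing the quotient to ln^3(x)/8 → ∞.
Limit = ∞.

Final answer: ∞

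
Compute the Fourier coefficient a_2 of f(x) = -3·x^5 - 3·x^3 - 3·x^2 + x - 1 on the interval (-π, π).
a_2 = (1/π) ∫_{-π}^{π} f(x)·cos(2x) dx.
Evaluate the integral (use parity and integration by parts as needed): a_2 = -3.

Final answer: -3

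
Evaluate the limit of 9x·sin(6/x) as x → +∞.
As x → +∞: let u = 6/x → 0⁺; then 9·x·sin(6/x) = 9·6·sin(u)/u → 9·6·1 = 54.
Limit = 54.

Final answer: 54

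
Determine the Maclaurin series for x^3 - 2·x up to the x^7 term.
x^3 - 2·x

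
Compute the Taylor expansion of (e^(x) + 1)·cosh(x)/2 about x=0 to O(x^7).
11·x^6/480 + x^5/15 + 3·x^4/16 + x^3/3 + 3·x^2/4 + x/2 + 1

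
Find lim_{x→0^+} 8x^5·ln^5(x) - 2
The product is a 0·∞ indeterminate form at x → 0⁺.
Rewrite the product as 8·ln^5(x) / x^(-5) and apply L'Hôpital, or use the standard hierarchy x^(-5) ≫ |ln x|^5 as x → 0⁺.
The indeterminate product → 0, so the limit = -2.

Final answer: -2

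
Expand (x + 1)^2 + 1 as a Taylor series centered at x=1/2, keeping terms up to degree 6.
13/4 + 3·(x - 1/2) + (x - 1/2)^2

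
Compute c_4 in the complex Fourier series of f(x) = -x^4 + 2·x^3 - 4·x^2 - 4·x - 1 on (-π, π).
Compute the real Fourier coefficients first: a_4 = -π^2/2 - 13/16, b_4 = 19/8 - π^2.
Then c_4 = (a_4 − i·b_4)/2 = -π^2/4 - 13/32 - 19·i/16 + i·π^2/2.

Final answer: -π^2/4 - 13/32 - 19·i/16 + i·π^2/2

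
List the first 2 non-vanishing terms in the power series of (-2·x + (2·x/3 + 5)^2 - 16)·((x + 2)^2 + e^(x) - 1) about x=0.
191·x/3 + 36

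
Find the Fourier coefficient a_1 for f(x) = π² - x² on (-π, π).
a_1 = (1/π) ∫_{-π}^{π} f(x)·cos(1x) dx.
Evaluate the integral (use parity and integration by parts as needed): a_1 = 4.

Final answer: 4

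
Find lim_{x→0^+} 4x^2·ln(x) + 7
The product is a 0·∞ indeterminate form at x → 0⁺.
Rewrite the product as 4·ln(x) / x^(-2) and apply L'Hôpital, or use the standard hierarchy x^(-2) ≫ |ln x| as x → 0⁺.
The indeterminate product → 0, so the limit = 7.

Final answer: 7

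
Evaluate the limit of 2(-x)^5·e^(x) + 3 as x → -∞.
The product is a 0·∞ indeterminate form at x → -∞.
Rewrite the product as 2(-x)^5 / e^(-x) (an ∞/∞ form) and apply L'Hôpital, or use the standard hierarchy e^(|x|) ≫ |(-x)^5| as x → -∞.
The indeterminate product → 0, so the limit = 3.

Final answer: 3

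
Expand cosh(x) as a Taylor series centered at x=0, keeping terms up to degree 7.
x^6/720 + x^4/24 + x^2/2 + 1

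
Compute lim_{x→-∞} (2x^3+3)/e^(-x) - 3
The quotient is an ∞/∞ indeterminate form as x → -∞.
Compare growth rates of the dominant terms (exponentials ≫ polynomials ≫ logarithms), or apply L'Hôpital's rule; the quotient → 0.
Adding the constant: 0 - 3 = -3. Limit = -3.

Final answer: -3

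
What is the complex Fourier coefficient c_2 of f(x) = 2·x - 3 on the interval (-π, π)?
Compute the real Fourier coefficients first: a_2 = 0, b_2 = -2.
Then c_2 = (a_2 − i·b_2)/2 = i.

Final answer: i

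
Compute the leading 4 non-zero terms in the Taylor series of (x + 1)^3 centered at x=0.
x^3 + 3·x^2 + 3·x + 1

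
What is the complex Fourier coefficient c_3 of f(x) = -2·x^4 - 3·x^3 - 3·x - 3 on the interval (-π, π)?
Compute the real Fourier coefficients first: a_3 = -32/27 + 16·π^2/9, b_3 = -2·π^2 - 2/3.
Then c_3 = (a_3 − i·b_3)/2 = -16/27 + 8·π^2/9 + i/3 + i·π^2.

Final answer: -16/27 + 8·π^2/9 + i/3 + i·π^2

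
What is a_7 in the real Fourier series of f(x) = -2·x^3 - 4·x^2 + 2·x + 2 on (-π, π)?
a_7 = (1/π) ∫_{-π}^{π} f(x)·cos(7x) dx.
Evaluate the integral (use parity and integration by parts as needed): a_7 = 16/49.

Final answer: 16/49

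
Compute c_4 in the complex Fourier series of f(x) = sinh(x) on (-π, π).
Compute the real Fourier coefficients first: a_4 = 0, b_4 = -8·sinh(π)/(17·π).
Then c_4 = (a_4 − i·b_4)/2 = 4·i·sinh(π)/(17·π).

Final answer: 4·i·sinh(π)/(17·π)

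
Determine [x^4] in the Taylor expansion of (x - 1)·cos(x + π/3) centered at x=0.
Expand to order 4: (x - 1)·cos(x + π/3) = x^4·(-1/48 + √(3)/12) + x^3·(-1/4 - √(3)/12) + x^2·(1/4 - √(3)/2) + x·(1/2 + √(3)/2) - 1/2 + O(x^5).
The coefficient of x^4 is -1/48 + √(3)/12.

Final answer: -1/48 + √(3)/12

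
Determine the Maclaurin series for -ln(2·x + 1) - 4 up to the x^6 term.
32·x^6/3 - 32·x^5/5 + 4·x^4 - 8·x^3/3 + 2·x^2 - 2·x - 4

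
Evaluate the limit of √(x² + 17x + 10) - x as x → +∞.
This is an ∞ − ∞ indeterminate form.
Multiply and divide by the conjugate √(x²+17x + 10) + x; the x² terms cancel, leaving (17x + 10)/(√(x²+17x + 10)+x) → 17/2.
Limit = 17/2.

Final answer: 17/2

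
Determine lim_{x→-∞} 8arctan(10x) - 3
Evaluate the dominant behaviour as x → -∞; each term tends to a finite value or vanishes.
Limit = -4·π - 3.

Final answer: -4·π - 3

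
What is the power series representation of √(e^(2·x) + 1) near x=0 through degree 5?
√(2)·x^5/3840 + 3·√(2)·x^4/128 + 7·√(2)·x^3/48 + 3·√(2)·x^2/8 + √(2)·x/2 + √(2)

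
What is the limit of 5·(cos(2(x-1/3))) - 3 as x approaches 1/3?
Direct substitution at x = 1/3 gives 2.

Final answer: 2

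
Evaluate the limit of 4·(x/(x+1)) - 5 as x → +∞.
Evaluate the dominant behaviour as x → +∞; each term tends to a finite value or vanishes.
Limit = -1.

Final answer: -1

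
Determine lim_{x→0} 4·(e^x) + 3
Direct substitution at x = 0 gives 7.

Final answer: 7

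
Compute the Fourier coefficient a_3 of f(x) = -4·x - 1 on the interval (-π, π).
a_3 = (1/π) ∫_{-π}^{π} f(x)·cos(3x) dx.
Evaluate the integral (use parity and integration by parts as needed): a_3 = 0.

Final answer: 0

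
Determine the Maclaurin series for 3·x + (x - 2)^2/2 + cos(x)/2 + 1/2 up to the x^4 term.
x^4/48 + x^2/4 + x + 3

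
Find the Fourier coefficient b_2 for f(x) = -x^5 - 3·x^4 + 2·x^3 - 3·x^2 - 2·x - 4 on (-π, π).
b_2 = (1/π) ∫_{-π}^{π} f(x)·sin(2x) dx.
Evaluate the integral (use parity and integration by parts as needed): b_2 = -7·π^2 + 25/2 + π^4.

Final answer: -7·π^2 + 25/2 + π^4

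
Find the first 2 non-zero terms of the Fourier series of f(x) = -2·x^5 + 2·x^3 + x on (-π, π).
(-502 - 4·π^4 + 84·π^2)·sin(x) + (-12·π^2 + 17 + 2·π^4)·sin(2·x)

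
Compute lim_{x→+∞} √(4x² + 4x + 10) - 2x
As x → +∞: multiply by the conjugate to get (4x+10)/(√(4x²+4x+10)+2x); the denominator ~ 4x, so the limit is 4/4 = 1.
Limit = 1.

Final answer: 1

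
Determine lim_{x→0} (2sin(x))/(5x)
Both numerator and denominator → 0 as x → 0; this is a 0/0 indeterminate form.
Expand each to leading order near x = 0: numerator ~ 2·x, denominator ~ 5·x.
The limit of the ratio is 2/5.

Final answer: 2/5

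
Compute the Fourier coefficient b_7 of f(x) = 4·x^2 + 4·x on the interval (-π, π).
b_7 = (1/π) ∫_{-π}^{π} f(x)·sin(7x) dx.
Evaluate the integral (use parity and integration by parts as needed): b_7 = 8/7.

Final answer: 8/7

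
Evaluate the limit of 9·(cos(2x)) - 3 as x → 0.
Direct substitution at x = 0 gives 6.

Final answer: 6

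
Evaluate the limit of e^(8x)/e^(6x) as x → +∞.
This is an ∞/∞ indeterminate form as x → +∞.
Rewrite e^(8x)/e^(6x) = e^((8−6)x) = e^(2x); the exponent coefficient is 2 > 0 so e^(2x) → ∞.
Limit = ∞.

Final answer: ∞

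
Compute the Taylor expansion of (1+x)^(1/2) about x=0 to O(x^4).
x^3/16 - x^2/8 + x/2 + 1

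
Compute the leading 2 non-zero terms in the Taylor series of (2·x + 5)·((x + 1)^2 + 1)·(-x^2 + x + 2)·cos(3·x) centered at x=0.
38·x + 20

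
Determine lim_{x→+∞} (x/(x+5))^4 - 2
As x → +∞: x/(x+5) = 1/(1 + 5/x) → 1, and the 4th power of a limit-1 base also → 1; with the additive constant, 1 - 2 = -1.
Limit = -1.

Final answer: -1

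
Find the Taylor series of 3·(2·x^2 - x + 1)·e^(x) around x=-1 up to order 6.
12·e^(-1) - 3·e^(-1)·(x + 1) - 3·e^(-1)·(x + 1)^2 + e^(-1)·(x + 1)^3/2 + e^(-1)·(x + 1)^4 + 19·e^(-1)·(x + 1)^5/40 + 17·e^(-1)·(x + 1)^6/120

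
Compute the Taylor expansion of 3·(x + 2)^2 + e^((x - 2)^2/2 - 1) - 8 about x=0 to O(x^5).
43·e·x^4/24 - 7·e·x^3/3 + x^2·(3 + 5·e/2) + x·(12 - 2·e) + e + 4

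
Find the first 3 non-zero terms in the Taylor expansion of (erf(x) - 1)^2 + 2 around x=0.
4·x^2/π - 4·x/√(π) + 3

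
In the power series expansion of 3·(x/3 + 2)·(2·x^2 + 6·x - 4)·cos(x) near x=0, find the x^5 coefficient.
Expand to order 5: 3·(x/3 + 2)·(2·x^2 + 6·x - 4)·cos(x) = x^5/3 - 10·x^4 - 14·x^3 + 30·x^2 + 32·x - 24 + O(x^6).
The coefficient of x^5 is 1/3.

Final answer: 1/3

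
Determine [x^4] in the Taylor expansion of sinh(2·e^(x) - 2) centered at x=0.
Expand to order 4: sinh(2·e^(x) - 2) = 25·x^4/12 + 5·x^3/3 + x^2 + 2·x + O(x^5).
The coefficient of x^4 is 25/12.

Final answer: 25/12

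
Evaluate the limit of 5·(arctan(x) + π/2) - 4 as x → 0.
Direct substitution at x = 0 gives -4 + 5·π/2.

Final answer: -4 + 5·π/2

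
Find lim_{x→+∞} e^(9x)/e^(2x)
This is an ∞/∞ indeterminate form as x → +∞.
Rewrite e^(9x)/e^(2x) = e^((9−2)x) = e^(7x); the exponent coefficient is 7 > 0 so e^(7x) → ∞.
Limit = ∞.

Final answer: ∞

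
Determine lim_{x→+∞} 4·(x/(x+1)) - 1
Evaluate the dominant behaviour as x → +∞; each term tends to a finite value or vanishes.
Limit = 3.

Final answer: 3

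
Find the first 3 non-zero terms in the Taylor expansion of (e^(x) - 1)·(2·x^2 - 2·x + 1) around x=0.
7·x^3/6 - 3·x^2/2 + x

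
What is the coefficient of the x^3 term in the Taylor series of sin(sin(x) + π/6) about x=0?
Expand to order 3: sin(sin(x) + π/6) = -√(3)·x^3/6 - x^2/4 + √(3)·x/2 + 1/2 + O(x^4).
The coefficient of x^3 is -√(3)/6.

Final answer: -√(3)/6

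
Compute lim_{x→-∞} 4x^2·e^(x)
This is a 0·∞ indeterminate form at x → -∞.
Rewrite the product as 4x^2 / e^(-x) (an ∞/∞ form) and apply L'Hôpital, or use the standard hierarchy e^(|x|) ≫ |x^2| as x → -∞.
The indeterminate product → 0, so the limit = 0.

Final answer: 0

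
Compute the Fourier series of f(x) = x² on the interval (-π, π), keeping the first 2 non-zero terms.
-4·cos(x) + π^2/3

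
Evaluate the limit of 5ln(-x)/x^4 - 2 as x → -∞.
The quotient is an ∞/∞ indeterminate form as x → -∞.
Compare growth rates of the dominant terms (exponentials ≫ polynomials ≫ logarithms), or apply L'Hôpital's rule; the quotient → 0.
Adding the constant: 0 - 2 = -2. Limit = -2.

Final answer: -2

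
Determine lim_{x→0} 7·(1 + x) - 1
Direct substitution at x = 0 gives 6.

Final answer: 6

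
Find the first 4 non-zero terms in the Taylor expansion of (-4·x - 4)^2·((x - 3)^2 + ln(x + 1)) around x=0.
-176·x^3/3 - 8·x^2 + 208·x + 144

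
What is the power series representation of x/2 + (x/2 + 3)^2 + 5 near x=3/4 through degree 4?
1073/64 + 31·(x - 3/4)/8 + (x - 3/4)^2/4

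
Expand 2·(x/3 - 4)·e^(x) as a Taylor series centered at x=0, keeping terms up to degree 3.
-x^3 - 10·x^2/3 - 22·x/3 - 8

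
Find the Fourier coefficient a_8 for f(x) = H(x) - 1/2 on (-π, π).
a_8 = (1/π) ∫_{-π}^{π} f(x)·cos(8x) dx.
Evaluate the integral (use parity and integration by parts as needed): a_8 = 0.

Final answer: 0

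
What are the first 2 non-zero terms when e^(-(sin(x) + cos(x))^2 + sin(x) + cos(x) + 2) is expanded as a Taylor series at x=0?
-x·e^(2) + e^(2)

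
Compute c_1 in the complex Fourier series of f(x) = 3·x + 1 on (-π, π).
Compute the real Fourier coefficients first: a_1 = 0, b_1 = 6.
Then c_1 = (a_1 − i·b_1)/2 = -3·i.

Final answer: -3·i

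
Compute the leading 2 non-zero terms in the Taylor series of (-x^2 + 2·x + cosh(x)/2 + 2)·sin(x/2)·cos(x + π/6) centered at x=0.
x^2·(-5/8 + √(3)/2) + 5·√(3)·x/8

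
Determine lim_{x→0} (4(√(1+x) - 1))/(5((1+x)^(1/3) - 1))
Both numerator and denominator → 0 as x → 0; this is a 0/0 indeterminate form.
Expand each to leading order near x = 0: numerator ~ 2·x, denominator ~ 5·x/3.
The limit of the ratio is 6/5.

Final answer: 6/5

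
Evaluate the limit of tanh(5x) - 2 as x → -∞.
Evaluate the dominant behaviour as x → -∞; each term tends to a finite value or vanishes.
Limit = -3.

Final answer: -3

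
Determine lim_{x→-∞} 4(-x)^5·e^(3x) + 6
The product is a 0·∞ indeterminate form at x → -∞.
Rewrite the product as 4(-x)^5 / e^(-3x) (an ∞/∞ form) and apply L'Hôpital, or use the standard hierarchy e^(3|x|) ≫ |(-x)^5| as x → -∞.
The indeterminate product → 0, so the limit = 6.

Final answer: 6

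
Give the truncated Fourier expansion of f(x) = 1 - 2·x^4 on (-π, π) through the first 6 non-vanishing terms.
(-96 + 16·π^2)·cos(x) + (6 - 4·π^2)·cos(2·x) + (-32/27 + 16·π^2/9)·cos(3·x) + (3/8 - π^2)·cos(4·x) + (-96/625 + 16·π^2/25)·cos(5·x) - 2·π^4/5 + 1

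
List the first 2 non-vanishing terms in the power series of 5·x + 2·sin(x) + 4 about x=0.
7·x + 4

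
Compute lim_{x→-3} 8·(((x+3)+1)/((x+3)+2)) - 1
Direct substitution at x = -3 gives 3.

Final answer: 3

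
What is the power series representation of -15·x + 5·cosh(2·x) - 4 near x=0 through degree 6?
4·x^6/9 + 10·x^4/3 + 10·x^2 - 15·x + 1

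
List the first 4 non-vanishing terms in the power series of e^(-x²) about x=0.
-x^6/6 + x^4/2 - x^2 + 1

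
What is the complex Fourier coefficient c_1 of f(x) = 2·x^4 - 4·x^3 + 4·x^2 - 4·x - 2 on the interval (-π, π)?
Compute the real Fourier coefficients first: a_1 = 80 - 16·π^2, b_1 = 40 - 8·π^2.
Then c_1 = (a_1 − i·b_1)/2 = -8·π^2 + 40 - 20·i + 4·i·π^2.

Final answer: -8·π^2 + 40 - 20·i + 4·i·π^2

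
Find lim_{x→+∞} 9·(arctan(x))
Evaluate the dominant behaviour as x → +∞; each term tends to a finite value or vanishes.
Limit = 9·π/2.

Final answer: 9·π/2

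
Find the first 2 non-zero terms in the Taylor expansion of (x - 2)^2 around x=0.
4 - 4·x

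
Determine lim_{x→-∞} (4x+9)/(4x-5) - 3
Evaluate the dominant behaviour as x → -∞; each term tends to a finite value or vanishes.
Limit = -2.

Final answer: -2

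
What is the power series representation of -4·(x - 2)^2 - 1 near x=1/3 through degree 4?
-109/9 + 40·(x - 1/3)/3 - 4·(x - 1/3)^2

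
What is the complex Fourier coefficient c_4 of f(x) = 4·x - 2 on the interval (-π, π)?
Compute the real Fourier coefficients first: a_4 = 0, b_4 = -2.
Then c_4 = (a_4 − i·b_4)/2 = i.

Final answer: i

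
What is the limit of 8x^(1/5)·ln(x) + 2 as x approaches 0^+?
The product is a 0·∞ indeterminate form at x → 0⁺.
Rewrite the product as 8·ln(x) / x^(-1/5) and apply L'Hôpital, or use the standard hierarchy x^(-1/5) ≫ |ln x| as x → 0⁺.
The indeterminate product → 0, so the limit = 2.

Final answer: 2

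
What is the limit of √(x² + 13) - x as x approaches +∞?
This is an ∞ − ∞ indeterminate form.
Multiply and divide by the conjugate √(x²+13) + x; the x² terms cancel, leaving 13/(√(x²+13)+x) → 0.
Limit = 0.

Final answer: 0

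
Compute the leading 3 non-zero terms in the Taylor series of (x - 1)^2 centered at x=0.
x^2 - 2·x + 1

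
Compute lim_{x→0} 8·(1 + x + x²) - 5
Direct substitution at x = 0 gives 3.

Final answer: 3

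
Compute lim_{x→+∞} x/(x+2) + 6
Evaluate the dominant behaviour as x → +∞; each term tends to a finite value or vanishes.
Limit = 7.

Final answer: 7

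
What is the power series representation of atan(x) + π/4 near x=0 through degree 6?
x^5/5 - x^3/3 + x + π/4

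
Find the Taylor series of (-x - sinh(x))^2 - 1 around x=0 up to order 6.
11·x^6/180 + 2·x^4/3 + 4·x^2 - 1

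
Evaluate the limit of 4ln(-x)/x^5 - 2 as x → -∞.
The quotient is an ∞/∞ indeterminate form as x → -∞.
Compare growth rates of the dominant terms (exponentials ≫ polynomials ≫ logarithms), or apply L'Hôpital's rule; the quotient → 0.
Adding the constant: 0 - 2 = -2. Limit = -2.

Final answer: -2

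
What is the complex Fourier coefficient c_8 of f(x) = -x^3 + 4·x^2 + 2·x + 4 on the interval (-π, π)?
Compute the real Fourier coefficients first: a_8 = 1/4, b_8 = -67/128 + π^2/4.
Then c_8 = (a_8 − i·b_8)/2 = 1/8 - i·π^2/8 + 67·i/256.

Final answer: 1/8 - i·π^2/8 + 67·i/256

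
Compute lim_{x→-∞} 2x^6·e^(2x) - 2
The product is a 0·∞ indeterminate form at x → -∞.
Rewrite the product as 2x^6 / e^(-2x) (an ∞/∞ form) and apply L'Hôpital, or use the standard hierarchy e^(2|x|) ≫ |x^6| as x → -∞.
The indeterminate product → 0, so the limit = -2.

Final answer: -2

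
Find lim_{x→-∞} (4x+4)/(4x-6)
Evaluate the dominant behaviour as x → -∞; each term tends to a finite value or vanishes.
Limit = 1.

Final answer: 1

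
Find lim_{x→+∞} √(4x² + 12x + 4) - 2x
As x → +∞: multiply by the conjugate to get (12x+4)/(√(4x²+12x+4)+2x); the denominator ~ 4x, so the limit is 12/4 = 3.
Limit = 3.

Final answer: 3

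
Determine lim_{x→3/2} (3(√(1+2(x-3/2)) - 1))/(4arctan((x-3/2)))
Both numerator and denominator → 0 as x → 3/2; this is a 0/0 indeterminate form.
Expand each to leading order near x = 3/2: numerator ~ 3·(x - 3/2), denominator ~ 4·(x - 3/2).
The limit of the ratio is 3/4.

Final answer: 3/4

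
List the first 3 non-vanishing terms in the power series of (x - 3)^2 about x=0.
x^2 - 6·x + 9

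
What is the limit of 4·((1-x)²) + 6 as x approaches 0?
Direct substitution at x = 0 gives 10.

Final answer: 10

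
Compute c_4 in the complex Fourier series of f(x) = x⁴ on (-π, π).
Compute the real Fourier coefficients first: a_4 = -3/16 + π^2/2, b_4 = 0.
Then c_4 = (a_4 − i·b_4)/2 = -3/32 + π^2/4.

Final answer: -3/32 + π^2/4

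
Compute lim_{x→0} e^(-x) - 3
Direct substitution at x = 0 gives -2.

Final answer: -2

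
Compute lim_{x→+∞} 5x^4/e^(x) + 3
The quotient is an ∞/∞ indeterminate form as x → +∞.
The exponential denominator e^(x) dominates the polynomial numerator (e^x ≫ x^4 as x → ∞), so the quotient → 0.
Adding the constant: 0 + 3 = 3. Limit = 3.

Final answer: 3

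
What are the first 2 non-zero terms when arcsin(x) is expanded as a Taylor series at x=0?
x^3/6 + x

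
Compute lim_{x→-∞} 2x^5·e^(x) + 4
The product is a 0·∞ indeterminate form at x → -∞.
Rewrite the product as 2x^5 / e^(-x) (an ∞/∞ form) and apply L'Hôpital, or use the standard hierarchy e^(|x|) ≫ |x^5| as x → -∞.
The indeterminate product → 0, so the limit = 4.

Final answer: 4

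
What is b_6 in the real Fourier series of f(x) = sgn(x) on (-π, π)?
b_6 = (1/π) ∫_{-π}^{π} f(x)·sin(6x) dx.
Evaluate the integral (use parity and integration by parts as needed): b_6 = 0.

Final answer: 0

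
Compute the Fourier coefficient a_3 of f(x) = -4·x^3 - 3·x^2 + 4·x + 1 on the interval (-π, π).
a_3 = (1/π) ∫_{-π}^{π} f(x)·cos(3x) dx.
Evaluate the integral (use parity and integration by parts as needed): a_3 = 4/3.

Final answer: 4/3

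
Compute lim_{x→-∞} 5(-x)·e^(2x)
This is a 0·∞ indeterminate form at x → -∞.
Rewrite the product as 5(-x) / e^(-2x) (an ∞/∞ form) and apply L'Hôpital, or use the standard hierarchy e^(2|x|) ≫ |(-x)| as x → -∞.
The indeterminate product → 0, so the limit = 0.

Final answer: 0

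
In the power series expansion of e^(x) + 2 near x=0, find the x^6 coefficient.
Expand to order 6: e^(x) + 2 = x^6/720 + x^5/120 + x^4/24 + x^3/6 + x^2/2 + x + 3 + O(x^7).
The coefficient of x^6 is 1/720.

Final answer: 1/720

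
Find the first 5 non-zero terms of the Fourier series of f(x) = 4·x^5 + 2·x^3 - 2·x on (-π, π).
(-156·π^2 + 8·π^4 + 932)·sin(x) + (-4·π^4 - 25 + 18·π^2)·sin(2·x) + (-124·π^2/27 + 140/81 + 8·π^4/3)·sin(3·x) + (-2·π^4 + 7/16 + 3·π^2/2)·sin(4·x) + (-12·π^2/25 - 428/625 + 8·π^4/5)·sin(5·x)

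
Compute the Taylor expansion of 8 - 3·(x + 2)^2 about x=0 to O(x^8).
-3·x^2 - 12·x - 4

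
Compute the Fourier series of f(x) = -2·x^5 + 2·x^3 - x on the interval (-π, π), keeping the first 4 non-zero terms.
(-506 - 4·π^4 + 84·π^2)·sin(x) + (-12·π^2 + 19 + 2·π^4)·sin(2·x) + (-4·π^4/3 - 286/81 + 116·π^2/27)·sin(3·x) + (-9·π^2/4 + 43/32 + π^4)·sin(4·x)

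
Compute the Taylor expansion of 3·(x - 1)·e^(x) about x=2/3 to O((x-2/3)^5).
-e^(2/3) + 2·e^(2/3)·(x - 2/3) + 5·e^(2/3)·(x - 2/3)^2/2 + 4·e^(2/3)·(x - 2/3)^3/3 + 11·e^(2/3)·(x - 2/3)^4/24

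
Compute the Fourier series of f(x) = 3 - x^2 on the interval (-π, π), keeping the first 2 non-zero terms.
4·cos(x) - π^2/3 + 3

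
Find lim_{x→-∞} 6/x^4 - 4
Evaluate the dominant behaviour as x → -∞; each term tends to a finite value or vanishes.
Limit = -4.

Final answer: -4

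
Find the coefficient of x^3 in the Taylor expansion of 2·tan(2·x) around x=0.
Expand to order 3: 2·tan(2·x) = 16·x^3/3 + 4·x + O(x^4).
The coefficient of x^3 is 16/3.

Final answer: 16/3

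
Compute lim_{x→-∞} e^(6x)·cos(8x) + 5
Evaluate the dominant behaviour as x → -∞; each term tends to a finite value or vanishes.
Limit = 5.

Final answer: 5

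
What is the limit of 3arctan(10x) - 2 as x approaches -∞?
Evaluate the dominant behaviour as x → -∞; each term tends to a finite value or vanishes.
Limit = -3·π/2 - 2.

Final answer: -3·π/2 - 2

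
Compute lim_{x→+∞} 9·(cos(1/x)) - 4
Evaluate the dominant behaviour as x → +∞; each term tends to a finite value or vanishes.
Limit = 5.

Final answer: 5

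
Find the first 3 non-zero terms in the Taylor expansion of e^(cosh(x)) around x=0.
e·x^4/6 + e·x^2/2 + e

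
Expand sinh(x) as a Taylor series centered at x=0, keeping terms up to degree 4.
x^3/6 + x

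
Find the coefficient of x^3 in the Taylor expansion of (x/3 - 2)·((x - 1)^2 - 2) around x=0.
Expand to order 3: (x/3 - 2)·((x - 1)^2 - 2) = x^3/3 - 8·x^2/3 + 11·x/3 + 2 + O(x^4).
The coefficient of x^3 is 1/3.

Final answer: 1/3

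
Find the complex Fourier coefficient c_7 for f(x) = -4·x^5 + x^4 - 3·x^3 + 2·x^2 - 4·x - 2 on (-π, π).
Compute the real Fourier coefficients first: a_7 = -8·π^2/49 - 344/2401, b_7 = -8·π^4/7 - 134·π^2/343 - 18404/16807.
Then c_7 = (a_7 − i·b_7)/2 = -4·π^2/49 - 172/2401 + 9202·i/16807 + 67·i·π^2/343 + 4·i·π^4/7.

Final answer: -4·π^2/49 - 172/2401 + 9202·i/16807 + 67·i·π^2/343 + 4·i·π^4/7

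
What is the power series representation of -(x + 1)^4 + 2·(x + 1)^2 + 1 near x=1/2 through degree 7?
7/16 - 15·(x - 1/2)/2 - 23·(x - 1/2)^2/2 - 6·(x - 1/2)^3 - (x - 1/2)^4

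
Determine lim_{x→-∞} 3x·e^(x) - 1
The product is a 0·∞ indeterminate form at x → -∞.
Rewrite the product as 3x / e^(-x) (an ∞/∞ form) and apply L'Hôpital, or use the standard hierarchy e^(|x|) ≫ |x| as x → -∞.
The indeterminate product → 0, so the limit = -1.

Final answer: -1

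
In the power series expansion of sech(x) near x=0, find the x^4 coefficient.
Expand to order 4: sech(x) = 5·x^4/24 - x^2/2 + 1 + O(x^5).
The coefficient of x^4 is 5/24.

Final answer: 5/24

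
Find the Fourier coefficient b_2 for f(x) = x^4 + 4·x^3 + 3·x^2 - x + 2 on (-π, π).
b_2 = (1/π) ∫_{-π}^{π} f(x)·sin(2x) dx.
Evaluate the integral (use parity and integration by parts as needed): b_2 = 7 - 4·π^2.

Final answer: 7 - 4·π^2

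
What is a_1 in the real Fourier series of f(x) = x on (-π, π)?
a_1 = (1/π) ∫_{-π}^{π} f(x)·cos(1x) dx.
Evaluate the integral (use parity and integration by parts as needed): a_1 = 0.

Final answer: 0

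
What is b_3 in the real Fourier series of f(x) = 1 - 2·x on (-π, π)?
b_3 = (1/π) ∫_{-π}^{π} f(x)·sin(3x) dx.
Evaluate the integral (use parity and integration by parts as needed): b_3 = -4/3.

Final answer: -4/3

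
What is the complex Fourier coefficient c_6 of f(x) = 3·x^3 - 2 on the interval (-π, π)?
Compute the real Fourier coefficients first: a_6 = 0, b_6 = 1/6 - π^2.
Then c_6 = (a_6 − i·b_6)/2 = -i/12 + i·π^2/2.

Final answer: -i/12 + i·π^2/2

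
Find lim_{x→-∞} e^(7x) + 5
Evaluate the dominant behaviour as x → -∞; each term tends to a finite value or vanishes.
Limit = 5.

Final answer: 5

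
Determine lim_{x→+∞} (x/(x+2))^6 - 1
As x → +∞: x/(x+2) = 1/(1 + 2/x) → 1, and the 6th power of a limit-1 base also → 1; with the additive constant, 1 - 1 = 0.
Limit = 0.

Final answer: 0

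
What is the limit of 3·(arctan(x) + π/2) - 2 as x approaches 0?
Direct substitution at x = 0 gives -2 + 3·π/2.

Final answer: -2 + 3·π/2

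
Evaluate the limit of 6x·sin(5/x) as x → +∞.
As x → +∞: let u = 5/x → 0⁺; then 6·x·sin(5/x) = 6·5·sin(u)/u → 6·5·1 = 30.
Limit = 30.

Final answer: 30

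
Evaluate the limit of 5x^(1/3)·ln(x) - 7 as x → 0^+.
The product is a 0·∞ indeterminate form at x → 0⁺.
Rewrite the product as 5·ln(x) / x^(-1/3) and apply L'Hôpital, or use the standard hierarchy x^(-1/3) ≫ |ln x| as x → 0⁺.
The indeterminate product → 0, so the limit = -7.

Final answer: -7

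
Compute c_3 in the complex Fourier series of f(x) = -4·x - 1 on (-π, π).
Compute the real Fourier coefficients first: a_3 = 0, b_3 = -8/3.
Then c_3 = (a_3 − i·b_3)/2 = 4·i/3.

Final answer: 4·i/3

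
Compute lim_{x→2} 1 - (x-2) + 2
Direct substitution at x = 2 gives 3.

Final answer: 3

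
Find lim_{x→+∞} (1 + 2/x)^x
As x → +∞: this is the defining limit (1 + 2/x)^x → e^2.
Limit = e^(2).

Final answer: e^(2)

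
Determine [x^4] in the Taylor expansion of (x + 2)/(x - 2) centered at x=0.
Expand to order 4: (x + 2)/(x - 2) = -x^4/8 - x^3/4 - x^2/2 - x - 1 + O(x^5).
The coefficient of x^4 is -1/8.

Final answer: -1/8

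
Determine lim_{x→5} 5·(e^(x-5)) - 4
Direct substitution at x = 5 gives 1.

Final answer: 1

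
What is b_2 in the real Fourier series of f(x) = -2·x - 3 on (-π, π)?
b_2 = (1/π) ∫_{-π}^{π} f(x)·sin(2x) dx.
Evaluate the integral (use parity and integration by parts as needed): b_2 = 2.

Final answer: 2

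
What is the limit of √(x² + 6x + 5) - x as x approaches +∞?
This is an ∞ − ∞ indeterminate form.
Multiply and divide by the conjugate √(x²+6x + 5) + x; the x² terms cancel, leaving (6x + 5)/(√(x²+6x + 5)+x) → 6/2 = 3.
Limit = 3.

Final answer: 3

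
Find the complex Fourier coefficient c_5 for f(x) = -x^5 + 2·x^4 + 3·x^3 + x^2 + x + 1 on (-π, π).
Compute the real Fourier coefficients first: a_5 = -16·π^2/25 - 4/625, b_5 = -2·π^4/5 + 22/625 + 38·π^2/25.
Then c_5 = (a_5 − i·b_5)/2 = -8·π^2/25 - 2/625 - 19·i·π^2/25 - 11·i/625 + i·π^4/5.

Final answer: -8·π^2/25 - 2/625 - 19·i·π^2/25 - 11·i/625 + i·π^4/5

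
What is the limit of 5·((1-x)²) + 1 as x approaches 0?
Direct substitution at x = 0 gives 6.

Final answer: 6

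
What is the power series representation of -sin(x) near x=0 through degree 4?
x^3/6 - x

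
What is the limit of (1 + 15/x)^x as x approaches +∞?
As x → +∞: this is the defining limit (1 + 15/x)^x → e^15.
Limit = e^(15).

Final answer: e^(15)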